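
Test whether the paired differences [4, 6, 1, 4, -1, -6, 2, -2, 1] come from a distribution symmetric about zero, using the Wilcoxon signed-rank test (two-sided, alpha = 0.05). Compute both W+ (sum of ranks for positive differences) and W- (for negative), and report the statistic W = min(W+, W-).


Step 1: Drop any zero differences (none here) and take |d_i|.
|d| = [4, 6, 1, 4, 1, 6, 2, 2, 1]
Step 2: Midrank |d_i| (ties get averaged ranks).
ranks: |4|->6.5, |6|->8.5, |1|->2, |4|->6.5, |1|->2, |6|->8.5, |2|->4.5, |2|->4.5, |1|->2
Step 3: Attach original signs; sum ranks with positive sign and with negative sign.
W+ = 6.5 + 8.5 + 2 + 6.5 + 4.5 + 2 = 30
W- = 2 + 8.5 + 4.5 = 15
(Check: W+ + W- = 45 should equal n(n+1)/2 = 45.)
Step 4: Test statistic W = min(W+, W-) = 15.
Step 5: Ties in |d|, so use the tie-corrected normal approximation.
        E[W] = n(n+1)/4 = 9*10/4 = 22.5.
        Tie groups: |d|=1 (t=3), |d|=2 (t=2), |d|=4 (t=2), |d|=6 (t=2); sum(t^3 - t) = 42.
        Var[W] = n(n+1)(2n+1)/24 - sum(t^3-t)/48 = 1710/24 - 42/48 = 70.375.
        z = (W - E[W]) / sqrt(Var[W]) = (15 - 22.5) / 8.3890 = -0.8940.
        Two-sided p = 2*Phi(z) = 0.371306.
Step 6: alpha = 0.05. fail to reject H0.

W+ = 30, W- = 15, W = min = 15, p = 0.371306, fail to reject H0.


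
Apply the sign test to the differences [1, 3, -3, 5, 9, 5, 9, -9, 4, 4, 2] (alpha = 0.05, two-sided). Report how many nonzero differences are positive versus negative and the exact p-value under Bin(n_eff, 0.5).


Step 1: Discard zero differences. Original n = 11; n_eff = number of nonzero differences = 11.
Nonzero differences (with sign): +1, +3, -3, +5, +9, +5, +9, -9, +4, +4, +2
Step 2: Count signs: positive = 9, negative = 2.
Step 3: Under H0: P(positive) = 0.5, so the number of positives S ~ Bin(11, 0.5).
Step 4: Two-sided exact p-value = sum of Bin(11,0.5) probabilities at or below the observed probability = 0.065430.
Step 5: alpha = 0.05. fail to reject H0.

n_eff = 11, pos = 9, neg = 2, p = 0.065430, fail to reject H0.


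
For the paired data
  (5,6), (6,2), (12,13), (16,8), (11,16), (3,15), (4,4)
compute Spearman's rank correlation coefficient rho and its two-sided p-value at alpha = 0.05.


Step 1: Rank x and y separately (midranks; no ties here).
rank(x): 5->3, 6->4, 12->6, 16->7, 11->5, 3->1, 4->2
rank(y): 6->3, 2->1, 13->5, 8->4, 16->7, 15->6, 4->2
Step 2: d_i = R_x(i) - R_y(i); compute d_i^2.
  (3-3)^2=0, (4-1)^2=9, (6-5)^2=1, (7-4)^2=9, (5-7)^2=4, (1-6)^2=25, (2-2)^2=0
sum(d^2) = 48.
Step 3: rho = 1 - 6*48 / (7*(7^2 - 1)) = 1 - 288/336 = 0.142857.
Step 4: Under H0, t = rho * sqrt((n-2)/(1-rho^2)) = 0.3227 ~ t(5).
Step 5: Two-sided p-value from the t-distribution with 5 df = 0.759945.
Step 6: alpha = 0.05. fail to reject H0.

rho = 0.1429, p = 0.759945, fail to reject H0 at alpha = 0.05.


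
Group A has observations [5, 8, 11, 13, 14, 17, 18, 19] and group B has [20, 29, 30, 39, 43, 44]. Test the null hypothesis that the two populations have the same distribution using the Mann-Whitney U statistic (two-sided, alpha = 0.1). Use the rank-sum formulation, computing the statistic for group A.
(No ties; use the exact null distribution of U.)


Step 1: Combine and sort all 14 observations; assign midranks.
sorted (value, group): (5,X), (8,X), (11,X), (13,X), (14,X), (17,X), (18,X), (19,X), (20,Y), (29,Y), (30,Y), (39,Y), (43,Y), (44,Y)
ranks: 5->1, 8->2, 11->3, 13->4, 14->5, 17->6, 18->7, 19->8, 20->9, 29->10, 30->11, 39->12, 43->13, 44->14
Step 2: Rank sum for X: R1 = 1 + 2 + 3 + 4 + 5 + 6 + 7 + 8 = 36.
Step 3: U_X = R1 - n1(n1+1)/2 = 36 - 8*9/2 = 36 - 36 = 0.
       U_Y = n1*n2 - U_X = 48 - 0 = 48.
Step 4: No ties, so the exact null distribution of U (based on enumerating the C(14,8) = 3003 equally likely rank assignments) gives the two-sided p-value.
Step 5: p-value = 0.000666; compare to alpha = 0.1. reject H0.

U_X = 0, p = 0.000666, reject H0 at alpha = 0.1.


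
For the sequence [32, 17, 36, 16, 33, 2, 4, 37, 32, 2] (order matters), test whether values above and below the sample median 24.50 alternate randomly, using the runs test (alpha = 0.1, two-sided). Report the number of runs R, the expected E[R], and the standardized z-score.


Step 1: Compute median = 24.50; label A = above, B = below.
Labels in order: ABABABBAAB  (n_A = 5, n_B = 5)
Step 2: Count runs R = 8.
Step 3: Under H0 (random ordering), E[R] = 2*n_A*n_B/(n_A+n_B) + 1 = 2*5*5/10 + 1 = 6.0000.
        Var[R] = 2*n_A*n_B*(2*n_A*n_B - n_A - n_B) / ((n_A+n_B)^2 * (n_A+n_B-1)) = 2000/900 = 2.2222.
        SD[R] = 1.4907.
Step 4: Continuity-corrected z = (R - 0.5 - E[R]) / SD[R] = (8 - 0.5 - 6.0000) / 1.4907 = 1.0062.
Step 5: Two-sided p-value via normal approximation = 2*(1 - Phi(|z|)) = 0.314305.
Step 6: alpha = 0.1. fail to reject H0.

R = 8, z = 1.0062, p = 0.314305, fail to reject H0.


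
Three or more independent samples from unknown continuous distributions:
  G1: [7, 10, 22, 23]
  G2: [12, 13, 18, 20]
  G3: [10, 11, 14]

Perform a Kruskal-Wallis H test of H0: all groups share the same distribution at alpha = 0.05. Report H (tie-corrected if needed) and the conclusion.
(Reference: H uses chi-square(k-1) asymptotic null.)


Step 1: Combine all N = 11 observations and assign midranks.
sorted (value, group, rank): (7,G1,1), (10,G1,2.5), (10,G3,2.5), (11,G3,4), (12,G2,5), (13,G2,6), (14,G3,7), (18,G2,8), (20,G2,9), (22,G1,10), (23,G1,11)
Step 2: Sum ranks within each group.
R_1 = 24.5 (n_1 = 4)
R_2 = 28 (n_2 = 4)
R_3 = 13.5 (n_3 = 3)
Step 3: H = 12/(N(N+1)) * sum(R_i^2/n_i) - 3(N+1)
     = 12/(11*12) * (24.5^2/4 + 28^2/4 + 13.5^2/3) - 3*12
     = 0.090909 * 406.812 - 36
     = 0.982955.
Step 4: Ties present; correction factor C = 1 - 6/(11^3 - 11) = 0.995455. Corrected H = 0.982955 / 0.995455 = 0.987443.
Step 5: Under H0, H ~ chi^2(2); p-value = 0.610351.
Step 6: alpha = 0.05. fail to reject H0.

H = 0.9874, df = 2, p = 0.610351, fail to reject H0.


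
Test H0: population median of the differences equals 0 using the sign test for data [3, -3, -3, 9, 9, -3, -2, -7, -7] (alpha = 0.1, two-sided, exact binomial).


Step 1: Discard zero differences. Original n = 9; n_eff = number of nonzero differences = 9.
Nonzero differences (with sign): +3, -3, -3, +9, +9, -3, -2, -7, -7
Step 2: Count signs: positive = 3, negative = 6.
Step 3: Under H0: P(positive) = 0.5, so the number of positives S ~ Bin(9, 0.5).
Step 4: Two-sided exact p-value = sum of Bin(9,0.5) probabilities at or below the observed probability = 0.507812.
Step 5: alpha = 0.1. fail to reject H0.

n_eff = 9, pos = 3, neg = 6, p = 0.507812, fail to reject H0.


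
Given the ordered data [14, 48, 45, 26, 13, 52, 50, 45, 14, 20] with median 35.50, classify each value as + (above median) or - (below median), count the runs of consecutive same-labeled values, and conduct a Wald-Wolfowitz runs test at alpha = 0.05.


Step 1: Compute median = 35.50; label A = above, B = below.
Labels in order: BAABBAAABB  (n_A = 5, n_B = 5)
Step 2: Count runs R = 5.
Step 3: Under H0 (random ordering), E[R] = 2*n_A*n_B/(n_A+n_B) + 1 = 2*5*5/10 + 1 = 6.0000.
        Var[R] = 2*n_A*n_B*(2*n_A*n_B - n_A - n_B) / ((n_A+n_B)^2 * (n_A+n_B-1)) = 2000/900 = 2.2222.
        SD[R] = 1.4907.
Step 4: Continuity-corrected z = (R + 0.5 - E[R]) / SD[R] = (5 + 0.5 - 6.0000) / 1.4907 = -0.3354.
Step 5: Two-sided p-value via normal approximation = 2*(1 - Phi(|z|)) = 0.737316.
Step 6: alpha = 0.05. fail to reject H0.

R = 5, z = -0.3354, p = 0.737316, fail to reject H0.


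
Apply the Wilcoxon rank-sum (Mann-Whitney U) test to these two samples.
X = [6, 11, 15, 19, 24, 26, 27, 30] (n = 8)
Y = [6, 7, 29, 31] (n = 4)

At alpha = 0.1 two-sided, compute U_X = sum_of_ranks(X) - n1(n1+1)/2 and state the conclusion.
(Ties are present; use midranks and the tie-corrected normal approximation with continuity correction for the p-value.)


Step 1: Combine and sort all 12 observations; assign midranks.
sorted (value, group): (6,X), (6,Y), (7,Y), (11,X), (15,X), (19,X), (24,X), (26,X), (27,X), (29,Y), (30,X), (31,Y)
ranks: 6->1.5, 6->1.5, 7->3, 11->4, 15->5, 19->6, 24->7, 26->8, 27->9, 29->10, 30->11, 31->12
Step 2: Rank sum for X: R1 = 1.5 + 4 + 5 + 6 + 7 + 8 + 9 + 11 = 51.5.
Step 3: U_X = R1 - n1(n1+1)/2 = 51.5 - 8*9/2 = 51.5 - 36 = 15.5.
       U_Y = n1*n2 - U_X = 32 - 15.5 = 16.5.
Step 4: Ties are present, so use the tie-corrected normal approximation (with continuity correction) for the p-value.
Step 5: p-value = 1.000000; compare to alpha = 0.1. fail to reject H0.

U_X = 15.5, p = 1.000000, fail to reject H0 at alpha = 0.1.


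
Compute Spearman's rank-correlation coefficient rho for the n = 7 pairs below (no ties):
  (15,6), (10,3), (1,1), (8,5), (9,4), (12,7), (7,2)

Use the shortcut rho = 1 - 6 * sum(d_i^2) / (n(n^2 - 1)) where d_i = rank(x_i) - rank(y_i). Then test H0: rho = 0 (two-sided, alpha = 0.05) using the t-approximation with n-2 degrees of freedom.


Step 1: Rank x and y separately (midranks; no ties here).
rank(x): 15->7, 10->5, 1->1, 8->3, 9->4, 12->6, 7->2
rank(y): 6->6, 3->3, 1->1, 5->5, 4->4, 7->7, 2->2
Step 2: d_i = R_x(i) - R_y(i); compute d_i^2.
  (7-6)^2=1, (5-3)^2=4, (1-1)^2=0, (3-5)^2=4, (4-4)^2=0, (6-7)^2=1, (2-2)^2=0
sum(d^2) = 10.
Step 3: rho = 1 - 6*10 / (7*(7^2 - 1)) = 1 - 60/336 = 0.821429.
Step 4: Under H0, t = rho * sqrt((n-2)/(1-rho^2)) = 3.2206 ~ t(5).
Step 5: Two-sided p-value from the t-distribution with 5 df = 0.023449.
Step 6: alpha = 0.05. reject H0.

rho = 0.8214, p = 0.023449, reject H0 at alpha = 0.05.


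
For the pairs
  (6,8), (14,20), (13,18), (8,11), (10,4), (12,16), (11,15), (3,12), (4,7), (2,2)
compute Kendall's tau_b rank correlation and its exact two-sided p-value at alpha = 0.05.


Step 1: Enumerate the 45 unordered pairs (i,j) with i<j and classify each by sign(x_j-x_i) * sign(y_j-y_i).
  (1,2):dx=+8,dy=+12->C; (1,3):dx=+7,dy=+10->C; (1,4):dx=+2,dy=+3->C; (1,5):dx=+4,dy=-4->D
  (1,6):dx=+6,dy=+8->C; (1,7):dx=+5,dy=+7->C; (1,8):dx=-3,dy=+4->D; (1,9):dx=-2,dy=-1->C
  (1,10):dx=-4,dy=-6->C; (2,3):dx=-1,dy=-2->C; (2,4):dx=-6,dy=-9->C; (2,5):dx=-4,dy=-16->C
  (2,6):dx=-2,dy=-4->C; (2,7):dx=-3,dy=-5->C; (2,8):dx=-11,dy=-8->C; (2,9):dx=-10,dy=-13->C
  (2,10):dx=-12,dy=-18->C; (3,4):dx=-5,dy=-7->C; (3,5):dx=-3,dy=-14->C; (3,6):dx=-1,dy=-2->C
  (3,7):dx=-2,dy=-3->C; (3,8):dx=-10,dy=-6->C; (3,9):dx=-9,dy=-11->C; (3,10):dx=-11,dy=-16->C
  (4,5):dx=+2,dy=-7->D; (4,6):dx=+4,dy=+5->C; (4,7):dx=+3,dy=+4->C; (4,8):dx=-5,dy=+1->D
  (4,9):dx=-4,dy=-4->C; (4,10):dx=-6,dy=-9->C; (5,6):dx=+2,dy=+12->C; (5,7):dx=+1,dy=+11->C
  (5,8):dx=-7,dy=+8->D; (5,9):dx=-6,dy=+3->D; (5,10):dx=-8,dy=-2->C; (6,7):dx=-1,dy=-1->C
  (6,8):dx=-9,dy=-4->C; (6,9):dx=-8,dy=-9->C; (6,10):dx=-10,dy=-14->C; (7,8):dx=-8,dy=-3->C
  (7,9):dx=-7,dy=-8->C; (7,10):dx=-9,dy=-13->C; (8,9):dx=+1,dy=-5->D; (8,10):dx=-1,dy=-10->C
  (9,10):dx=-2,dy=-5->C
Step 2: C = 38, D = 7, total pairs = 45.
Step 3: tau = (C - D)/(n(n-1)/2) = (38 - 7)/45 = 0.688889.
Step 4: Exact two-sided p-value (enumerate n! = 3628800 permutations of y under H0): p = 0.004687.
Step 5: alpha = 0.05. reject H0.

tau_b = 0.6889 (C=38, D=7), p = 0.004687, reject H0.


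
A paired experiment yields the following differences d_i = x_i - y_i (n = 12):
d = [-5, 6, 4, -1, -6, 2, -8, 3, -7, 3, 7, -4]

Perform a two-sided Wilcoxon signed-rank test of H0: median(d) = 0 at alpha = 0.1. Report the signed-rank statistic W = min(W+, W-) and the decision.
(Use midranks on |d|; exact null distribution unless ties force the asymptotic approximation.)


Step 1: Drop any zero differences (none here) and take |d_i|.
|d| = [5, 6, 4, 1, 6, 2, 8, 3, 7, 3, 7, 4]
Step 2: Midrank |d_i| (ties get averaged ranks).
ranks: |5|->7, |6|->8.5, |4|->5.5, |1|->1, |6|->8.5, |2|->2, |8|->12, |3|->3.5, |7|->10.5, |3|->3.5, |7|->10.5, |4|->5.5
Step 3: Attach original signs; sum ranks with positive sign and with negative sign.
W+ = 8.5 + 5.5 + 2 + 3.5 + 3.5 + 10.5 = 33.5
W- = 7 + 1 + 8.5 + 12 + 10.5 + 5.5 = 44.5
(Check: W+ + W- = 78 should equal n(n+1)/2 = 78.)
Step 4: Test statistic W = min(W+, W-) = 33.5.
Step 5: Ties in |d|, so use the tie-corrected normal approximation.
        E[W] = n(n+1)/4 = 12*13/4 = 39.
        Tie groups: |d|=3 (t=2), |d|=4 (t=2), |d|=6 (t=2), |d|=7 (t=2); sum(t^3 - t) = 24.
        Var[W] = n(n+1)(2n+1)/24 - sum(t^3-t)/48 = 3900/24 - 24/48 = 162.
        z = (W - E[W]) / sqrt(Var[W]) = (33.5 - 39) / 12.7279 = -0.4321.
        Two-sided p = 2*Phi(z) = 0.665654.
Step 6: alpha = 0.1. fail to reject H0.

W+ = 33.5, W- = 44.5, W = min = 33.5, p = 0.665654, fail to reject H0.


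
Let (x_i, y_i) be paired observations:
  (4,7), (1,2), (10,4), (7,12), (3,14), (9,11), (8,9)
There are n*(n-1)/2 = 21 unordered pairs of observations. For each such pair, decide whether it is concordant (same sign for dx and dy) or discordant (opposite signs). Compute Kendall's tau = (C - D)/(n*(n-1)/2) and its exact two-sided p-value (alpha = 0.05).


Step 1: Enumerate the 21 unordered pairs (i,j) with i<j and classify each by sign(x_j-x_i) * sign(y_j-y_i).
  (1,2):dx=-3,dy=-5->C; (1,3):dx=+6,dy=-3->D; (1,4):dx=+3,dy=+5->C; (1,5):dx=-1,dy=+7->D
  (1,6):dx=+5,dy=+4->C; (1,7):dx=+4,dy=+2->C; (2,3):dx=+9,dy=+2->C; (2,4):dx=+6,dy=+10->C
  (2,5):dx=+2,dy=+12->C; (2,6):dx=+8,dy=+9->C; (2,7):dx=+7,dy=+7->C; (3,4):dx=-3,dy=+8->D
  (3,5):dx=-7,dy=+10->D; (3,6):dx=-1,dy=+7->D; (3,7):dx=-2,dy=+5->D; (4,5):dx=-4,dy=+2->D
  (4,6):dx=+2,dy=-1->D; (4,7):dx=+1,dy=-3->D; (5,6):dx=+6,dy=-3->D; (5,7):dx=+5,dy=-5->D
  (6,7):dx=-1,dy=-2->C
Step 2: C = 10, D = 11, total pairs = 21.
Step 3: tau = (C - D)/(n(n-1)/2) = (10 - 11)/21 = -0.047619.
Step 4: Exact two-sided p-value (enumerate n! = 5040 permutations of y under H0): p = 1.000000.
Step 5: alpha = 0.05. fail to reject H0.

tau_b = -0.0476 (C=10, D=11), p = 1.000000, fail to reject H0.


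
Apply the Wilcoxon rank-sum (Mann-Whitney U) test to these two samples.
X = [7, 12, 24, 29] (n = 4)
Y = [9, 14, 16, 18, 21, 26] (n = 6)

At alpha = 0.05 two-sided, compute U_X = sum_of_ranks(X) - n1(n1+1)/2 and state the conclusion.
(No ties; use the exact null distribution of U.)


Step 1: Combine and sort all 10 observations; assign midranks.
sorted (value, group): (7,X), (9,Y), (12,X), (14,Y), (16,Y), (18,Y), (21,Y), (24,X), (26,Y), (29,X)
ranks: 7->1, 9->2, 12->3, 14->4, 16->5, 18->6, 21->7, 24->8, 26->9, 29->10
Step 2: Rank sum for X: R1 = 1 + 3 + 8 + 10 = 22.
Step 3: U_X = R1 - n1(n1+1)/2 = 22 - 4*5/2 = 22 - 10 = 12.
       U_Y = n1*n2 - U_X = 24 - 12 = 12.
Step 4: No ties, so the exact null distribution of U (based on enumerating the C(10,4) = 210 equally likely rank assignments) gives the two-sided p-value.
Step 5: p-value = 1.000000; compare to alpha = 0.05. fail to reject H0.

U_X = 12, p = 1.000000, fail to reject H0 at alpha = 0.05.


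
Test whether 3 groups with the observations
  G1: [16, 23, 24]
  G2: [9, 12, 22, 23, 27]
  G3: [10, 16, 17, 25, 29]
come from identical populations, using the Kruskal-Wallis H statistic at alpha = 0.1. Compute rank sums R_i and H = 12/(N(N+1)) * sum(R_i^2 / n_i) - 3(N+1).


Step 1: Combine all N = 13 observations and assign midranks.
sorted (value, group, rank): (9,G2,1), (10,G3,2), (12,G2,3), (16,G1,4.5), (16,G3,4.5), (17,G3,6), (22,G2,7), (23,G1,8.5), (23,G2,8.5), (24,G1,10), (25,G3,11), (27,G2,12), (29,G3,13)
Step 2: Sum ranks within each group.
R_1 = 23 (n_1 = 3)
R_2 = 31.5 (n_2 = 5)
R_3 = 36.5 (n_3 = 5)
Step 3: H = 12/(N(N+1)) * sum(R_i^2/n_i) - 3(N+1)
     = 12/(13*14) * (23^2/3 + 31.5^2/5 + 36.5^2/5) - 3*14
     = 0.065934 * 641.233 - 42
     = 0.279121.
Step 4: Ties present; correction factor C = 1 - 12/(13^3 - 13) = 0.994505. Corrected H = 0.279121 / 0.994505 = 0.280663.
Step 5: Under H0, H ~ chi^2(2); p-value = 0.869070.
Step 6: alpha = 0.1. fail to reject H0.

H = 0.2807, df = 2, p = 0.869070, fail to reject H0.


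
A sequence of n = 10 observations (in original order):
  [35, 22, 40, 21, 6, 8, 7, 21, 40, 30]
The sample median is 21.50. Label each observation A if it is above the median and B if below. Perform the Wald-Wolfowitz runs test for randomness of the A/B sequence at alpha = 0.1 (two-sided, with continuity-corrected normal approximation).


Step 1: Compute median = 21.50; label A = above, B = below.
Labels in order: AAABBBBBAA  (n_A = 5, n_B = 5)
Step 2: Count runs R = 3.
Step 3: Under H0 (random ordering), E[R] = 2*n_A*n_B/(n_A+n_B) + 1 = 2*5*5/10 + 1 = 6.0000.
        Var[R] = 2*n_A*n_B*(2*n_A*n_B - n_A - n_B) / ((n_A+n_B)^2 * (n_A+n_B-1)) = 2000/900 = 2.2222.
        SD[R] = 1.4907.
Step 4: Continuity-corrected z = (R + 0.5 - E[R]) / SD[R] = (3 + 0.5 - 6.0000) / 1.4907 = -1.6771.
Step 5: Two-sided p-value via normal approximation = 2*(1 - Phi(|z|)) = 0.093533.
Step 6: alpha = 0.1. reject H0.

R = 3, z = -1.6771, p = 0.093533, reject H0.


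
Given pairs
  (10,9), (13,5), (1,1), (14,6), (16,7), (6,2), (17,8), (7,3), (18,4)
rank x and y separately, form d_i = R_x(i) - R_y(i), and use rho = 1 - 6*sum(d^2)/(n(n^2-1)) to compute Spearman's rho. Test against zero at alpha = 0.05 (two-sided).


Step 1: Rank x and y separately (midranks; no ties here).
rank(x): 10->4, 13->5, 1->1, 14->6, 16->7, 6->2, 17->8, 7->3, 18->9
rank(y): 9->9, 5->5, 1->1, 6->6, 7->7, 2->2, 8->8, 3->3, 4->4
Step 2: d_i = R_x(i) - R_y(i); compute d_i^2.
  (4-9)^2=25, (5-5)^2=0, (1-1)^2=0, (6-6)^2=0, (7-7)^2=0, (2-2)^2=0, (8-8)^2=0, (3-3)^2=0, (9-4)^2=25
sum(d^2) = 50.
Step 3: rho = 1 - 6*50 / (9*(9^2 - 1)) = 1 - 300/720 = 0.583333.
Step 4: Under H0, t = rho * sqrt((n-2)/(1-rho^2)) = 1.9001 ~ t(7).
Step 5: Two-sided p-value from the t-distribution with 7 df = 0.099186.
Step 6: alpha = 0.05. fail to reject H0.

rho = 0.5833, p = 0.099186, fail to reject H0 at alpha = 0.05.


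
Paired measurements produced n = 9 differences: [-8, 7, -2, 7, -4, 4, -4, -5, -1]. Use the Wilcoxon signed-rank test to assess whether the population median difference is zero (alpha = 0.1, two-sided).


Step 1: Drop any zero differences (none here) and take |d_i|.
|d| = [8, 7, 2, 7, 4, 4, 4, 5, 1]
Step 2: Midrank |d_i| (ties get averaged ranks).
ranks: |8|->9, |7|->7.5, |2|->2, |7|->7.5, |4|->4, |4|->4, |4|->4, |5|->6, |1|->1
Step 3: Attach original signs; sum ranks with positive sign and with negative sign.
W+ = 7.5 + 7.5 + 4 = 19
W- = 9 + 2 + 4 + 4 + 6 + 1 = 26
(Check: W+ + W- = 45 should equal n(n+1)/2 = 45.)
Step 4: Test statistic W = min(W+, W-) = 19.
Step 5: Ties in |d|, so use the tie-corrected normal approximation.
        E[W] = n(n+1)/4 = 9*10/4 = 22.5.
        Tie groups: |d|=4 (t=3), |d|=7 (t=2); sum(t^3 - t) = 30.
        Var[W] = n(n+1)(2n+1)/24 - sum(t^3-t)/48 = 1710/24 - 30/48 = 70.625.
        z = (W - E[W]) / sqrt(Var[W]) = (19 - 22.5) / 8.4039 = -0.4165.
        Two-sided p = 2*Phi(z) = 0.677063.
Step 6: alpha = 0.1. fail to reject H0.

W+ = 19, W- = 26, W = min = 19, p = 0.677063, fail to reject H0.


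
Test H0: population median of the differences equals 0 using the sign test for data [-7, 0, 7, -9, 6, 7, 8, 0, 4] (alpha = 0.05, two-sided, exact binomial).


Step 1: Discard zero differences. Original n = 9; n_eff = number of nonzero differences = 7.
Nonzero differences (with sign): -7, +7, -9, +6, +7, +8, +4
Step 2: Count signs: positive = 5, negative = 2.
Step 3: Under H0: P(positive) = 0.5, so the number of positives S ~ Bin(7, 0.5).
Step 4: Two-sided exact p-value = sum of Bin(7,0.5) probabilities at or below the observed probability = 0.453125.
Step 5: alpha = 0.05. fail to reject H0.

n_eff = 7, pos = 5, neg = 2, p = 0.453125, fail to reject H0.


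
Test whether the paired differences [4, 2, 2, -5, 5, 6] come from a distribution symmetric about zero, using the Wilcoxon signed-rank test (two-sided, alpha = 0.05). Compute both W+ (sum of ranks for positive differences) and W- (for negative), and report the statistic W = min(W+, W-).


Step 1: Drop any zero differences (none here) and take |d_i|.
|d| = [4, 2, 2, 5, 5, 6]
Step 2: Midrank |d_i| (ties get averaged ranks).
ranks: |4|->3, |2|->1.5, |2|->1.5, |5|->4.5, |5|->4.5, |6|->6
Step 3: Attach original signs; sum ranks with positive sign and with negative sign.
W+ = 3 + 1.5 + 1.5 + 4.5 + 6 = 16.5
W- = 4.5 = 4.5
(Check: W+ + W- = 21 should equal n(n+1)/2 = 21.)
Step 4: Test statistic W = min(W+, W-) = 4.5.
Step 5: Ties in |d|, so use the tie-corrected normal approximation.
        E[W] = n(n+1)/4 = 6*7/4 = 10.5.
        Tie groups: |d|=2 (t=2), |d|=5 (t=2); sum(t^3 - t) = 12.
        Var[W] = n(n+1)(2n+1)/24 - sum(t^3-t)/48 = 546/24 - 12/48 = 22.5.
        z = (W - E[W]) / sqrt(Var[W]) = (4.5 - 10.5) / 4.7434 = -1.2649.
        Two-sided p = 2*Phi(z) = 0.205903.
Step 6: alpha = 0.05. fail to reject H0.

W+ = 16.5, W- = 4.5, W = min = 4.5, p = 0.205903, fail to reject H0.


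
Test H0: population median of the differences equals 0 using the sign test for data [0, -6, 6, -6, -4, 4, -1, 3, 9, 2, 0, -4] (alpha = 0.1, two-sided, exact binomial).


Step 1: Discard zero differences. Original n = 12; n_eff = number of nonzero differences = 10.
Nonzero differences (with sign): -6, +6, -6, -4, +4, -1, +3, +9, +2, -4
Step 2: Count signs: positive = 5, negative = 5.
Step 3: Under H0: P(positive) = 0.5, so the number of positives S ~ Bin(10, 0.5).
Step 4: Two-sided exact p-value = sum of Bin(10,0.5) probabilities at or below the observed probability = 1.000000.
Step 5: alpha = 0.1. fail to reject H0.

n_eff = 10, pos = 5, neg = 5, p = 1.000000, fail to reject H0.


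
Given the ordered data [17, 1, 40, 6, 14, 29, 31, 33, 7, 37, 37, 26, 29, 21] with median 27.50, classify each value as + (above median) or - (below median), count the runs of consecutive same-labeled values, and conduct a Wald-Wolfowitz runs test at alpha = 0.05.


Step 1: Compute median = 27.50; label A = above, B = below.
Labels in order: BBABBAAABAABAB  (n_A = 7, n_B = 7)
Step 2: Count runs R = 9.
Step 3: Under H0 (random ordering), E[R] = 2*n_A*n_B/(n_A+n_B) + 1 = 2*7*7/14 + 1 = 8.0000.
        Var[R] = 2*n_A*n_B*(2*n_A*n_B - n_A - n_B) / ((n_A+n_B)^2 * (n_A+n_B-1)) = 8232/2548 = 3.2308.
        SD[R] = 1.7974.
Step 4: Continuity-corrected z = (R - 0.5 - E[R]) / SD[R] = (9 - 0.5 - 8.0000) / 1.7974 = 0.2782.
Step 5: Two-sided p-value via normal approximation = 2*(1 - Phi(|z|)) = 0.780879.
Step 6: alpha = 0.05. fail to reject H0.

R = 9, z = 0.2782, p = 0.780879, fail to reject H0.


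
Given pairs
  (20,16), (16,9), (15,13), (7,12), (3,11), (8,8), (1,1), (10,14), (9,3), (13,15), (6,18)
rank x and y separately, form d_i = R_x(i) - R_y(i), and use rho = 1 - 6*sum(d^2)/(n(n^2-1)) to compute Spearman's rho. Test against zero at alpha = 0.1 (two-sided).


Step 1: Rank x and y separately (midranks; no ties here).
rank(x): 20->11, 16->10, 15->9, 7->4, 3->2, 8->5, 1->1, 10->7, 9->6, 13->8, 6->3
rank(y): 16->10, 9->4, 13->7, 12->6, 11->5, 8->3, 1->1, 14->8, 3->2, 15->9, 18->11
Step 2: d_i = R_x(i) - R_y(i); compute d_i^2.
  (11-10)^2=1, (10-4)^2=36, (9-7)^2=4, (4-6)^2=4, (2-5)^2=9, (5-3)^2=4, (1-1)^2=0, (7-8)^2=1, (6-2)^2=16, (8-9)^2=1, (3-11)^2=64
sum(d^2) = 140.
Step 3: rho = 1 - 6*140 / (11*(11^2 - 1)) = 1 - 840/1320 = 0.363636.
Step 4: Under H0, t = rho * sqrt((n-2)/(1-rho^2)) = 1.1711 ~ t(9).
Step 5: Two-sided p-value from the t-distribution with 9 df = 0.271638.
Step 6: alpha = 0.1. fail to reject H0.

rho = 0.3636, p = 0.271638, fail to reject H0 at alpha = 0.1.


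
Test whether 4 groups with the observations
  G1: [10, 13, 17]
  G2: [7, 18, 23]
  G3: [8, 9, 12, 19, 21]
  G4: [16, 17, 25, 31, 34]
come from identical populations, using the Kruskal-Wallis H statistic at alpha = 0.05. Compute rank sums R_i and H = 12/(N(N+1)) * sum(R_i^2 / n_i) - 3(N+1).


Step 1: Combine all N = 16 observations and assign midranks.
sorted (value, group, rank): (7,G2,1), (8,G3,2), (9,G3,3), (10,G1,4), (12,G3,5), (13,G1,6), (16,G4,7), (17,G1,8.5), (17,G4,8.5), (18,G2,10), (19,G3,11), (21,G3,12), (23,G2,13), (25,G4,14), (31,G4,15), (34,G4,16)
Step 2: Sum ranks within each group.
R_1 = 18.5 (n_1 = 3)
R_2 = 24 (n_2 = 3)
R_3 = 33 (n_3 = 5)
R_4 = 60.5 (n_4 = 5)
Step 3: H = 12/(N(N+1)) * sum(R_i^2/n_i) - 3(N+1)
     = 12/(16*17) * (18.5^2/3 + 24^2/3 + 33^2/5 + 60.5^2/5) - 3*17
     = 0.044118 * 1255.93 - 51
     = 4.408824.
Step 4: Ties present; correction factor C = 1 - 6/(16^3 - 16) = 0.998529. Corrected H = 4.408824 / 0.998529 = 4.415317.
Step 5: Under H0, H ~ chi^2(3); p-value = 0.219969.
Step 6: alpha = 0.05. fail to reject H0.

H = 4.4153, df = 3, p = 0.219969, fail to reject H0.


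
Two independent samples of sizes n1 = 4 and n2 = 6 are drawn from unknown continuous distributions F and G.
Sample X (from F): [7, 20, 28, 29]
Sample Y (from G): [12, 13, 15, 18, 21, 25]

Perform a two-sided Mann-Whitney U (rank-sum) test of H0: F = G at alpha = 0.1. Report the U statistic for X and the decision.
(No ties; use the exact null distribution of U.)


Step 1: Combine and sort all 10 observations; assign midranks.
sorted (value, group): (7,X), (12,Y), (13,Y), (15,Y), (18,Y), (20,X), (21,Y), (25,Y), (28,X), (29,X)
ranks: 7->1, 12->2, 13->3, 15->4, 18->5, 20->6, 21->7, 25->8, 28->9, 29->10
Step 2: Rank sum for X: R1 = 1 + 6 + 9 + 10 = 26.
Step 3: U_X = R1 - n1(n1+1)/2 = 26 - 4*5/2 = 26 - 10 = 16.
       U_Y = n1*n2 - U_X = 24 - 16 = 8.
Step 4: No ties, so the exact null distribution of U (based on enumerating the C(10,4) = 210 equally likely rank assignments) gives the two-sided p-value.
Step 5: p-value = 0.476190; compare to alpha = 0.1. fail to reject H0.

U_X = 16, p = 0.476190, fail to reject H0 at alpha = 0.1.


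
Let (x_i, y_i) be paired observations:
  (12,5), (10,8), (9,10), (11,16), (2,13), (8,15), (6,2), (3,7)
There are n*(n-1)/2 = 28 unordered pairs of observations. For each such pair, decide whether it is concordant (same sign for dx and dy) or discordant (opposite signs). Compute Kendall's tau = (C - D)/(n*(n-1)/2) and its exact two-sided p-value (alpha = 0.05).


Step 1: Enumerate the 28 unordered pairs (i,j) with i<j and classify each by sign(x_j-x_i) * sign(y_j-y_i).
  (1,2):dx=-2,dy=+3->D; (1,3):dx=-3,dy=+5->D; (1,4):dx=-1,dy=+11->D; (1,5):dx=-10,dy=+8->D
  (1,6):dx=-4,dy=+10->D; (1,7):dx=-6,dy=-3->C; (1,8):dx=-9,dy=+2->D; (2,3):dx=-1,dy=+2->D
  (2,4):dx=+1,dy=+8->C; (2,5):dx=-8,dy=+5->D; (2,6):dx=-2,dy=+7->D; (2,7):dx=-4,dy=-6->C
  (2,8):dx=-7,dy=-1->C; (3,4):dx=+2,dy=+6->C; (3,5):dx=-7,dy=+3->D; (3,6):dx=-1,dy=+5->D
  (3,7):dx=-3,dy=-8->C; (3,8):dx=-6,dy=-3->C; (4,5):dx=-9,dy=-3->C; (4,6):dx=-3,dy=-1->C
  (4,7):dx=-5,dy=-14->C; (4,8):dx=-8,dy=-9->C; (5,6):dx=+6,dy=+2->C; (5,7):dx=+4,dy=-11->D
  (5,8):dx=+1,dy=-6->D; (6,7):dx=-2,dy=-13->C; (6,8):dx=-5,dy=-8->C; (7,8):dx=-3,dy=+5->D
Step 2: C = 14, D = 14, total pairs = 28.
Step 3: tau = (C - D)/(n(n-1)/2) = (14 - 14)/28 = 0.000000.
Step 4: Exact two-sided p-value (enumerate n! = 40320 permutations of y under H0): p = 1.000000.
Step 5: alpha = 0.05. fail to reject H0.

tau_b = 0.0000 (C=14, D=14), p = 1.000000, fail to reject H0.


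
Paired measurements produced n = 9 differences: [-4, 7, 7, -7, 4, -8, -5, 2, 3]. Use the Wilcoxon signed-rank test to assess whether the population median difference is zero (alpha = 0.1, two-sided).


Step 1: Drop any zero differences (none here) and take |d_i|.
|d| = [4, 7, 7, 7, 4, 8, 5, 2, 3]
Step 2: Midrank |d_i| (ties get averaged ranks).
ranks: |4|->3.5, |7|->7, |7|->7, |7|->7, |4|->3.5, |8|->9, |5|->5, |2|->1, |3|->2
Step 3: Attach original signs; sum ranks with positive sign and with negative sign.
W+ = 7 + 7 + 3.5 + 1 + 2 = 20.5
W- = 3.5 + 7 + 9 + 5 = 24.5
(Check: W+ + W- = 45 should equal n(n+1)/2 = 45.)
Step 4: Test statistic W = min(W+, W-) = 20.5.
Step 5: Ties in |d|, so use the tie-corrected normal approximation.
        E[W] = n(n+1)/4 = 9*10/4 = 22.5.
        Tie groups: |d|=4 (t=2), |d|=7 (t=3); sum(t^3 - t) = 30.
        Var[W] = n(n+1)(2n+1)/24 - sum(t^3-t)/48 = 1710/24 - 30/48 = 70.625.
        z = (W - E[W]) / sqrt(Var[W]) = (20.5 - 22.5) / 8.4039 = -0.2380.
        Two-sided p = 2*Phi(z) = 0.811892.
Step 6: alpha = 0.1. fail to reject H0.

W+ = 20.5, W- = 24.5, W = min = 20.5, p = 0.811892, fail to reject H0.


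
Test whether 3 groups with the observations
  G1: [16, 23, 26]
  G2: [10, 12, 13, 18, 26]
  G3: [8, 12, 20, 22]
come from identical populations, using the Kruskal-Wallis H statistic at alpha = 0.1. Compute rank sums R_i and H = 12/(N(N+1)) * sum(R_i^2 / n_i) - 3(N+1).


Step 1: Combine all N = 12 observations and assign midranks.
sorted (value, group, rank): (8,G3,1), (10,G2,2), (12,G2,3.5), (12,G3,3.5), (13,G2,5), (16,G1,6), (18,G2,7), (20,G3,8), (22,G3,9), (23,G1,10), (26,G1,11.5), (26,G2,11.5)
Step 2: Sum ranks within each group.
R_1 = 27.5 (n_1 = 3)
R_2 = 29 (n_2 = 5)
R_3 = 21.5 (n_3 = 4)
Step 3: H = 12/(N(N+1)) * sum(R_i^2/n_i) - 3(N+1)
     = 12/(12*13) * (27.5^2/3 + 29^2/5 + 21.5^2/4) - 3*13
     = 0.076923 * 535.846 - 39
     = 2.218910.
Step 4: Ties present; correction factor C = 1 - 12/(12^3 - 12) = 0.993007. Corrected H = 2.218910 / 0.993007 = 2.234536.
Step 5: Under H0, H ~ chi^2(2); p-value = 0.327172.
Step 6: alpha = 0.1. fail to reject H0.

H = 2.2345, df = 2, p = 0.327172, fail to reject H0.


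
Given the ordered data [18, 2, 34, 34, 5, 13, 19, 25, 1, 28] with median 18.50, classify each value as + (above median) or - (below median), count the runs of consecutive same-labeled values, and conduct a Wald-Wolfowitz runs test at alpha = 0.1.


Step 1: Compute median = 18.50; label A = above, B = below.
Labels in order: BBAABBAABA  (n_A = 5, n_B = 5)
Step 2: Count runs R = 6.
Step 3: Under H0 (random ordering), E[R] = 2*n_A*n_B/(n_A+n_B) + 1 = 2*5*5/10 + 1 = 6.0000.
        Var[R] = 2*n_A*n_B*(2*n_A*n_B - n_A - n_B) / ((n_A+n_B)^2 * (n_A+n_B-1)) = 2000/900 = 2.2222.
        SD[R] = 1.4907.
Step 4: R = E[R], so z = 0 with no continuity correction.
Step 5: Two-sided p-value via normal approximation = 2*(1 - Phi(|z|)) = 1.000000.
Step 6: alpha = 0.1. fail to reject H0.

R = 6, z = 0.0000, p = 1.000000, fail to reject H0.


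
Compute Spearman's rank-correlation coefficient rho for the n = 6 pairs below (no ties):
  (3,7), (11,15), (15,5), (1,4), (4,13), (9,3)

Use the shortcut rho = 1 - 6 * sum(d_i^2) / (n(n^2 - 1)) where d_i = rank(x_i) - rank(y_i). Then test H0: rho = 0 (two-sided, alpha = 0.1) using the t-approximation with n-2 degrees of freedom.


Step 1: Rank x and y separately (midranks; no ties here).
rank(x): 3->2, 11->5, 15->6, 1->1, 4->3, 9->4
rank(y): 7->4, 15->6, 5->3, 4->2, 13->5, 3->1
Step 2: d_i = R_x(i) - R_y(i); compute d_i^2.
  (2-4)^2=4, (5-6)^2=1, (6-3)^2=9, (1-2)^2=1, (3-5)^2=4, (4-1)^2=9
sum(d^2) = 28.
Step 3: rho = 1 - 6*28 / (6*(6^2 - 1)) = 1 - 168/210 = 0.200000.
Step 4: Under H0, t = rho * sqrt((n-2)/(1-rho^2)) = 0.4082 ~ t(4).
Step 5: Two-sided p-value from the t-distribution with 4 df = 0.704000.
Step 6: alpha = 0.1. fail to reject H0.

rho = 0.2000, p = 0.704000, fail to reject H0 at alpha = 0.1.


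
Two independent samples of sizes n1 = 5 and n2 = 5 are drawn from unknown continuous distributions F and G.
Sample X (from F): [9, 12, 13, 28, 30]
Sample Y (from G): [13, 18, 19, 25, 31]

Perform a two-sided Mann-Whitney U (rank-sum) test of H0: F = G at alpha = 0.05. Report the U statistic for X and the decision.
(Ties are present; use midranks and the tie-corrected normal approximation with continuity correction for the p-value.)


Step 1: Combine and sort all 10 observations; assign midranks.
sorted (value, group): (9,X), (12,X), (13,X), (13,Y), (18,Y), (19,Y), (25,Y), (28,X), (30,X), (31,Y)
ranks: 9->1, 12->2, 13->3.5, 13->3.5, 18->5, 19->6, 25->7, 28->8, 30->9, 31->10
Step 2: Rank sum for X: R1 = 1 + 2 + 3.5 + 8 + 9 = 23.5.
Step 3: U_X = R1 - n1(n1+1)/2 = 23.5 - 5*6/2 = 23.5 - 15 = 8.5.
       U_Y = n1*n2 - U_X = 25 - 8.5 = 16.5.
Step 4: Ties are present, so use the tie-corrected normal approximation (with continuity correction) for the p-value.
Step 5: p-value = 0.463344; compare to alpha = 0.05. fail to reject H0.

U_X = 8.5, p = 0.463344, fail to reject H0 at alpha = 0.05.


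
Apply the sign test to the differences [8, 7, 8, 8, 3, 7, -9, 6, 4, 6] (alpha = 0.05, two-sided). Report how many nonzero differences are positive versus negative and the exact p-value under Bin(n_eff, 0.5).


Step 1: Discard zero differences. Original n = 10; n_eff = number of nonzero differences = 10.
Nonzero differences (with sign): +8, +7, +8, +8, +3, +7, -9, +6, +4, +6
Step 2: Count signs: positive = 9, negative = 1.
Step 3: Under H0: P(positive) = 0.5, so the number of positives S ~ Bin(10, 0.5).
Step 4: Two-sided exact p-value = sum of Bin(10,0.5) probabilities at or below the observed probability = 0.021484.
Step 5: alpha = 0.05. reject H0.

n_eff = 10, pos = 9, neg = 1, p = 0.021484, reject H0.


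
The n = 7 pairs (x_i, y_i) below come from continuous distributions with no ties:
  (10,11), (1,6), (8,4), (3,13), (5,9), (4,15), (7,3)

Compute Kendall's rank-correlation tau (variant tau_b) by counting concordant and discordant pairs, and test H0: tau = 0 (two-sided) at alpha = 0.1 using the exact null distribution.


Step 1: Enumerate the 21 unordered pairs (i,j) with i<j and classify each by sign(x_j-x_i) * sign(y_j-y_i).
  (1,2):dx=-9,dy=-5->C; (1,3):dx=-2,dy=-7->C; (1,4):dx=-7,dy=+2->D; (1,5):dx=-5,dy=-2->C
  (1,6):dx=-6,dy=+4->D; (1,7):dx=-3,dy=-8->C; (2,3):dx=+7,dy=-2->D; (2,4):dx=+2,dy=+7->C
  (2,5):dx=+4,dy=+3->C; (2,6):dx=+3,dy=+9->C; (2,7):dx=+6,dy=-3->D; (3,4):dx=-5,dy=+9->D
  (3,5):dx=-3,dy=+5->D; (3,6):dx=-4,dy=+11->D; (3,7):dx=-1,dy=-1->C; (4,5):dx=+2,dy=-4->D
  (4,6):dx=+1,dy=+2->C; (4,7):dx=+4,dy=-10->D; (5,6):dx=-1,dy=+6->D; (5,7):dx=+2,dy=-6->D
  (6,7):dx=+3,dy=-12->D
Step 2: C = 9, D = 12, total pairs = 21.
Step 3: tau = (C - D)/(n(n-1)/2) = (9 - 12)/21 = -0.142857.
Step 4: Exact two-sided p-value (enumerate n! = 5040 permutations of y under H0): p = 0.772619.
Step 5: alpha = 0.1. fail to reject H0.

tau_b = -0.1429 (C=9, D=12), p = 0.772619, fail to reject H0.


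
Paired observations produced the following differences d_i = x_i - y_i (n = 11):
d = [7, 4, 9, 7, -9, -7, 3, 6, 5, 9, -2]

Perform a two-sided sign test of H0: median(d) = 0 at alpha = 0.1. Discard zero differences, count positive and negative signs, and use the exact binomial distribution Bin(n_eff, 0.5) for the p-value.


Step 1: Discard zero differences. Original n = 11; n_eff = number of nonzero differences = 11.
Nonzero differences (with sign): +7, +4, +9, +7, -9, -7, +3, +6, +5, +9, -2
Step 2: Count signs: positive = 8, negative = 3.
Step 3: Under H0: P(positive) = 0.5, so the number of positives S ~ Bin(11, 0.5).
Step 4: Two-sided exact p-value = sum of Bin(11,0.5) probabilities at or below the observed probability = 0.226562.
Step 5: alpha = 0.1. fail to reject H0.

n_eff = 11, pos = 8, neg = 3, p = 0.226562, fail to reject H0.


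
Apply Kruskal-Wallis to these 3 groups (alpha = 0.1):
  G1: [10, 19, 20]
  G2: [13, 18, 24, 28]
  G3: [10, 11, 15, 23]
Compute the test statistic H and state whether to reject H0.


Step 1: Combine all N = 11 observations and assign midranks.
sorted (value, group, rank): (10,G1,1.5), (10,G3,1.5), (11,G3,3), (13,G2,4), (15,G3,5), (18,G2,6), (19,G1,7), (20,G1,8), (23,G3,9), (24,G2,10), (28,G2,11)
Step 2: Sum ranks within each group.
R_1 = 16.5 (n_1 = 3)
R_2 = 31 (n_2 = 4)
R_3 = 18.5 (n_3 = 4)
Step 3: H = 12/(N(N+1)) * sum(R_i^2/n_i) - 3(N+1)
     = 12/(11*12) * (16.5^2/3 + 31^2/4 + 18.5^2/4) - 3*12
     = 0.090909 * 416.562 - 36
     = 1.869318.
Step 4: Ties present; correction factor C = 1 - 6/(11^3 - 11) = 0.995455. Corrected H = 1.869318 / 0.995455 = 1.877854.
Step 5: Under H0, H ~ chi^2(2); p-value = 0.391047.
Step 6: alpha = 0.1. fail to reject H0.

H = 1.8779, df = 2, p = 0.391047, fail to reject H0.


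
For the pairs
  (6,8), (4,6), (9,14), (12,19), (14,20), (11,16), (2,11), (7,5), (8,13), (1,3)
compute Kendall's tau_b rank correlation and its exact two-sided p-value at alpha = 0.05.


Step 1: Enumerate the 45 unordered pairs (i,j) with i<j and classify each by sign(x_j-x_i) * sign(y_j-y_i).
  (1,2):dx=-2,dy=-2->C; (1,3):dx=+3,dy=+6->C; (1,4):dx=+6,dy=+11->C; (1,5):dx=+8,dy=+12->C
  (1,6):dx=+5,dy=+8->C; (1,7):dx=-4,dy=+3->D; (1,8):dx=+1,dy=-3->D; (1,9):dx=+2,dy=+5->C
  (1,10):dx=-5,dy=-5->C; (2,3):dx=+5,dy=+8->C; (2,4):dx=+8,dy=+13->C; (2,5):dx=+10,dy=+14->C
  (2,6):dx=+7,dy=+10->C; (2,7):dx=-2,dy=+5->D; (2,8):dx=+3,dy=-1->D; (2,9):dx=+4,dy=+7->C
  (2,10):dx=-3,dy=-3->C; (3,4):dx=+3,dy=+5->C; (3,5):dx=+5,dy=+6->C; (3,6):dx=+2,dy=+2->C
  (3,7):dx=-7,dy=-3->C; (3,8):dx=-2,dy=-9->C; (3,9):dx=-1,dy=-1->C; (3,10):dx=-8,dy=-11->C
  (4,5):dx=+2,dy=+1->C; (4,6):dx=-1,dy=-3->C; (4,7):dx=-10,dy=-8->C; (4,8):dx=-5,dy=-14->C
  (4,9):dx=-4,dy=-6->C; (4,10):dx=-11,dy=-16->C; (5,6):dx=-3,dy=-4->C; (5,7):dx=-12,dy=-9->C
  (5,8):dx=-7,dy=-15->C; (5,9):dx=-6,dy=-7->C; (5,10):dx=-13,dy=-17->C; (6,7):dx=-9,dy=-5->C
  (6,8):dx=-4,dy=-11->C; (6,9):dx=-3,dy=-3->C; (6,10):dx=-10,dy=-13->C; (7,8):dx=+5,dy=-6->D
  (7,9):dx=+6,dy=+2->C; (7,10):dx=-1,dy=-8->C; (8,9):dx=+1,dy=+8->C; (8,10):dx=-6,dy=-2->C
  (9,10):dx=-7,dy=-10->C
Step 2: C = 40, D = 5, total pairs = 45.
Step 3: tau = (C - D)/(n(n-1)/2) = (40 - 5)/45 = 0.777778.
Step 4: Exact two-sided p-value (enumerate n! = 3628800 permutations of y under H0): p = 0.000946.
Step 5: alpha = 0.05. reject H0.

tau_b = 0.7778 (C=40, D=5), p = 0.000946, reject H0.


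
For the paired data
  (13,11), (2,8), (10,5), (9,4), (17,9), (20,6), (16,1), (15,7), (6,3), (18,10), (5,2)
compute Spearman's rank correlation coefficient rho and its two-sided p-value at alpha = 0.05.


Step 1: Rank x and y separately (midranks; no ties here).
rank(x): 13->6, 2->1, 10->5, 9->4, 17->9, 20->11, 16->8, 15->7, 6->3, 18->10, 5->2
rank(y): 11->11, 8->8, 5->5, 4->4, 9->9, 6->6, 1->1, 7->7, 3->3, 10->10, 2->2
Step 2: d_i = R_x(i) - R_y(i); compute d_i^2.
  (6-11)^2=25, (1-8)^2=49, (5-5)^2=0, (4-4)^2=0, (9-9)^2=0, (11-6)^2=25, (8-1)^2=49, (7-7)^2=0, (3-3)^2=0, (10-10)^2=0, (2-2)^2=0
sum(d^2) = 148.
Step 3: rho = 1 - 6*148 / (11*(11^2 - 1)) = 1 - 888/1320 = 0.327273.
Step 4: Under H0, t = rho * sqrt((n-2)/(1-rho^2)) = 1.0390 ~ t(9).
Step 5: Two-sided p-value from the t-distribution with 9 df = 0.325895.
Step 6: alpha = 0.05. fail to reject H0.

rho = 0.3273, p = 0.325895, fail to reject H0 at alpha = 0.05.


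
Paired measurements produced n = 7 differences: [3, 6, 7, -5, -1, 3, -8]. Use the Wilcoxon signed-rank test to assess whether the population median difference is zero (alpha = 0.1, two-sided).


Step 1: Drop any zero differences (none here) and take |d_i|.
|d| = [3, 6, 7, 5, 1, 3, 8]
Step 2: Midrank |d_i| (ties get averaged ranks).
ranks: |3|->2.5, |6|->5, |7|->6, |5|->4, |1|->1, |3|->2.5, |8|->7
Step 3: Attach original signs; sum ranks with positive sign and with negative sign.
W+ = 2.5 + 5 + 6 + 2.5 = 16
W- = 4 + 1 + 7 = 12
(Check: W+ + W- = 28 should equal n(n+1)/2 = 28.)
Step 4: Test statistic W = min(W+, W-) = 12.
Step 5: Ties in |d|, so use the tie-corrected normal approximation.
        E[W] = n(n+1)/4 = 7*8/4 = 14.
        Tie groups: |d|=3 (t=2); sum(t^3 - t) = 6.
        Var[W] = n(n+1)(2n+1)/24 - sum(t^3-t)/48 = 840/24 - 6/48 = 34.875.
        z = (W - E[W]) / sqrt(Var[W]) = (12 - 14) / 5.9055 = -0.3387.
        Two-sided p = 2*Phi(z) = 0.734861.
Step 6: alpha = 0.1. fail to reject H0.

W+ = 16, W- = 12, W = min = 12, p = 0.734861, fail to reject H0.


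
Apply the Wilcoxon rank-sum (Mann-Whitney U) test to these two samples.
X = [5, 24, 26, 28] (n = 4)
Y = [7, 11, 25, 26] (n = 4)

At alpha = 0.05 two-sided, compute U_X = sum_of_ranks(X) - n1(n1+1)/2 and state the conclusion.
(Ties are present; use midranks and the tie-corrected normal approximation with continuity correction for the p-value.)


Step 1: Combine and sort all 8 observations; assign midranks.
sorted (value, group): (5,X), (7,Y), (11,Y), (24,X), (25,Y), (26,X), (26,Y), (28,X)
ranks: 5->1, 7->2, 11->3, 24->4, 25->5, 26->6.5, 26->6.5, 28->8
Step 2: Rank sum for X: R1 = 1 + 4 + 6.5 + 8 = 19.5.
Step 3: U_X = R1 - n1(n1+1)/2 = 19.5 - 4*5/2 = 19.5 - 10 = 9.5.
       U_Y = n1*n2 - U_X = 16 - 9.5 = 6.5.
Step 4: Ties are present, so use the tie-corrected normal approximation (with continuity correction) for the p-value.
Step 5: p-value = 0.771503; compare to alpha = 0.05. fail to reject H0.

U_X = 9.5, p = 0.771503, fail to reject H0 at alpha = 0.05.


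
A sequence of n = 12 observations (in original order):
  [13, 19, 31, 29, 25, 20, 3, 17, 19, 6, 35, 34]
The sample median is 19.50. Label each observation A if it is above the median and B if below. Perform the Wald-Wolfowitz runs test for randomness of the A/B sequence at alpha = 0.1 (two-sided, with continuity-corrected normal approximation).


Step 1: Compute median = 19.50; label A = above, B = below.
Labels in order: BBAAAABBBBAA  (n_A = 6, n_B = 6)
Step 2: Count runs R = 4.
Step 3: Under H0 (random ordering), E[R] = 2*n_A*n_B/(n_A+n_B) + 1 = 2*6*6/12 + 1 = 7.0000.
        Var[R] = 2*n_A*n_B*(2*n_A*n_B - n_A - n_B) / ((n_A+n_B)^2 * (n_A+n_B-1)) = 4320/1584 = 2.7273.
        SD[R] = 1.6514.
Step 4: Continuity-corrected z = (R + 0.5 - E[R]) / SD[R] = (4 + 0.5 - 7.0000) / 1.6514 = -1.5138.
Step 5: Two-sided p-value via normal approximation = 2*(1 - Phi(|z|)) = 0.130070.
Step 6: alpha = 0.1. fail to reject H0.

R = 4, z = -1.5138, p = 0.130070, fail to reject H0.
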